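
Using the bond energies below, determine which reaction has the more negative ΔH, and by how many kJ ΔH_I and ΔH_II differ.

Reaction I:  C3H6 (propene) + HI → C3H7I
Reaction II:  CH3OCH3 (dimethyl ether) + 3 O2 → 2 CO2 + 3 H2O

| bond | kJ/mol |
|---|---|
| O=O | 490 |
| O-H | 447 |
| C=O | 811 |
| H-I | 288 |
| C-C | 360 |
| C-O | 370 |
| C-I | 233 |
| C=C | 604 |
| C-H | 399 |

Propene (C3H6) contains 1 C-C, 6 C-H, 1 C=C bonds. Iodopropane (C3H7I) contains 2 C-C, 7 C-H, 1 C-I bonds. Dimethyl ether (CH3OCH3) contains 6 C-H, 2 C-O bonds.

Reaction I:
  Bonds broken (reactants):
    C-C: 1 × 360 = 360
    C-H: 6 × 399 = 2394
    C=C: 1 × 604 = 604
    H-I: 1 × 288 = 288
    Σ(broken) = 3646 kJ
  Bonds formed (products):
    C-C: 2 × 360 = 720
    C-H: 7 × 399 = 2793
    C-I: 1 × 233 = 233
    Σ(formed) = 3746 kJ
  ΔH_I = 3646 − 3746 = −100 kJ
Reaction II:
  Bonds broken (reactants):
    C-H: 6 × 399 = 2394
    C-O: 2 × 370 = 740
    O=O: 3 × 490 = 1470
    Σ(broken) = 4604 kJ
  Bonds formed (products):
    C=O: 4 × 811 = 3244
    O-H: 6 × 447 = 2682
    Σ(formed) = 5926 kJ
  ΔH_II = 4604 − 5926 = −1322 kJ
ΔH_I − ΔH_II = +1222 kJ, so reaction II has the more negative ΔH; |ΔH_I − ΔH_II| = 1222 kJ.

Reaction II, by 1222 kJ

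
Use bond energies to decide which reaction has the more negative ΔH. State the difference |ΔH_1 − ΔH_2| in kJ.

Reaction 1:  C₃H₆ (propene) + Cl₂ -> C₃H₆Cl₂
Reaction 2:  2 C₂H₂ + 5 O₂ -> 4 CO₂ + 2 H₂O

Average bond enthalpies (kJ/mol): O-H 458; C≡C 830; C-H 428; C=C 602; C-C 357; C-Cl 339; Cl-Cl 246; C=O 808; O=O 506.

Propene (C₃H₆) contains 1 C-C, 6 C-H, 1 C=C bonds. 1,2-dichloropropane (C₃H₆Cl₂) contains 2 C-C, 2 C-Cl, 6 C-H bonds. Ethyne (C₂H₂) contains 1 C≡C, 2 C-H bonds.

Reaction 1:
  Bonds broken (reactants):
    C-C: 1 × 357 = 357
    C-H: 6 × 428 = 2568
    C=C: 1 × 602 = 602
    Cl-Cl: 1 × 246 = 246
    Σ(broken) = 3773 kJ
  Bonds formed (products):
    C-C: 2 × 357 = 714
    C-Cl: 2 × 339 = 678
    C-H: 6 × 428 = 2568
    Σ(formed) = 3960 kJ
  ΔH_1 = 3773 − 3960 = −187 kJ
Reaction 2:
  Bonds broken (reactants):
    C≡C: 2 × 830 = 1660
    C-H: 4 × 428 = 1712
    O=O: 5 × 506 = 2530
    Σ(broken) = 5902 kJ
  Bonds formed (products):
    C=O: 8 × 808 = 6464
    O-H: 4 × 458 = 1832
    Σ(formed) = 8296 kJ
  ΔH_2 = 5902 − 8296 = −2394 kJ
ΔH_1 − ΔH_2 = +2207 kJ, so reaction 2 has the more negative ΔH; |ΔH_1 − ΔH_2| = 2207 kJ.

Reaction 2, by 2207 kJ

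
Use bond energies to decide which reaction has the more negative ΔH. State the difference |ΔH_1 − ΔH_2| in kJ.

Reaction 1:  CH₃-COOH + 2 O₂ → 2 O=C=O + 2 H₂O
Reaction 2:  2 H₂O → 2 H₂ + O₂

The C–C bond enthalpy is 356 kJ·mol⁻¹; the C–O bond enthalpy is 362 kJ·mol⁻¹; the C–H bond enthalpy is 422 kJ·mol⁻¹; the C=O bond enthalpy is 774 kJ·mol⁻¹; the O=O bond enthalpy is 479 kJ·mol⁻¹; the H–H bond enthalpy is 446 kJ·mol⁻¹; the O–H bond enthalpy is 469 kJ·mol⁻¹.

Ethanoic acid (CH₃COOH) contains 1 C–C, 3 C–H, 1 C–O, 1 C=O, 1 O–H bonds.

Reaction 1:
  Bonds broken (reactants):
    C–C: 1 × 356 = 356
    C–H: 3 × 422 = 1266
    C–O: 1 × 362 = 362
    C=O: 1 × 774 = 774
    O–H: 1 × 469 = 469
    O=O: 2 × 479 = 958
    Σ(broken) = 4185 kJ
  Bonds formed (products):
    C=O: 4 × 774 = 3096
    O–H: 4 × 469 = 1876
    Σ(formed) = 4972 kJ
  ΔH_1 = 4185 − 4972 = −787 kJ
Reaction 2:
  Bonds broken (reactants):
    O–H: 4 × 469 = 1876
    Σ(broken) = 1876 kJ
  Bonds formed (products):
    H–H: 2 × 446 = 892
    O=O: 1 × 479 = 479
    Σ(formed) = 1371 kJ
  ΔH_2 = 1876 − 1371 = +505 kJ
ΔH_1 − ΔH_2 = −1292 kJ, so reaction 1 has the more negative ΔH; |ΔH_1 − ΔH_2| = 1292 kJ.

Reaction 1, by 1292 kJ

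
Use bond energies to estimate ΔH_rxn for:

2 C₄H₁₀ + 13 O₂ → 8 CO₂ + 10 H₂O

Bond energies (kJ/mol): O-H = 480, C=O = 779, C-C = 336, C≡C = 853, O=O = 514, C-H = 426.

Bonds broken (reactants):
  C-C: 6 × 336 = 2016
  C-H: 20 × 426 = 8520
  O=O: 13 × 514 = 6682
  Σ(broken) = 17218 kJ
Bonds formed (products):
  C=O: 16 × 779 = 12464
  O-H: 20 × 480 = 9600
  Σ(formed) = 22064 kJ
ΔH = Σ(broken) − Σ(formed) = 17218 − 22064 = −4846 kJ

ΔH ≈ −4846 kJ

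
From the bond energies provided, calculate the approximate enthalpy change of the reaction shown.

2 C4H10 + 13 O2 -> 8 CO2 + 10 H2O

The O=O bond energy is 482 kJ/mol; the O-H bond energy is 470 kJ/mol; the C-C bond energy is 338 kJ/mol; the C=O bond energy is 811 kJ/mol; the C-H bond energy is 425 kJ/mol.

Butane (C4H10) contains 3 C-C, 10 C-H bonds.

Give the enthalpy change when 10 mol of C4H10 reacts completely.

ΔH = −27910 kJ

Bonds broken (reactants):
  C-C: 6 × 338 = 2028
  C-H: 20 × 425 = 8500
  O=O: 13 × 482 = 6266
  Σ(broken) = 16794 kJ
Bonds formed (products):
  C=O: 16 × 811 = 12976
  O-H: 20 × 470 = 9400
  Σ(formed) = 22376 kJ
ΔH = Σ(broken) − Σ(formed) = 16794 − 22376 = −5582 kJ
For 5× the reaction as written: 5 × (−5582) = −27910 kJ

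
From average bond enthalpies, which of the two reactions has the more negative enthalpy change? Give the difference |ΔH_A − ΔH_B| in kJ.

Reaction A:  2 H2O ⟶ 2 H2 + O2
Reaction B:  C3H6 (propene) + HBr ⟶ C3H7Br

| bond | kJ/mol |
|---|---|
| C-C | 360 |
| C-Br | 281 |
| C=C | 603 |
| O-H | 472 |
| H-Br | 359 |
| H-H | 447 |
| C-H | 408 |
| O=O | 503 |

Reaction B, by 578 kJ

Reaction A:
  Bonds broken (reactants):
    O-H: 4 × 472 = 1888
    Σ(broken) = 1888 kJ
  Bonds formed (products):
    H-H: 2 × 447 = 894
    O=O: 1 × 503 = 503
    Σ(formed) = 1397 kJ
  ΔH_A = 1888 − 1397 = +491 kJ
Reaction B:
  Bonds broken (reactants):
    C-C: 1 × 360 = 360
    C-H: 6 × 408 = 2448
    C=C: 1 × 603 = 603
    H-Br: 1 × 359 = 359
    Σ(broken) = 3770 kJ
  Bonds formed (products):
    C-Br: 1 × 281 = 281
    C-C: 2 × 360 = 720
    C-H: 7 × 408 = 2856
    Σ(formed) = 3857 kJ
  ΔH_B = 3770 − 3857 = −87 kJ
ΔH_A − ΔH_B = +578 kJ, so reaction B has the more negative ΔH; |ΔH_A − ΔH_B| = 578 kJ.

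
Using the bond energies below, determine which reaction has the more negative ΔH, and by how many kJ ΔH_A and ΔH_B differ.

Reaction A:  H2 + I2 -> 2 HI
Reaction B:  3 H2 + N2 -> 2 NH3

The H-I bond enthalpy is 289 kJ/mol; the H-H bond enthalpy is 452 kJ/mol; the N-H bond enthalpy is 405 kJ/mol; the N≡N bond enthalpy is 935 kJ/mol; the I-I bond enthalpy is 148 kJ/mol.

Reaction A:
  Bonds broken (reactants):
    H-H: 1 × 452 = 452
    I-I: 1 × 148 = 148
    Σ(broken) = 600 kJ
  Bonds formed (products):
    H-I: 2 × 289 = 578
    Σ(formed) = 578 kJ
  ΔH_A = 600 − 578 = +22 kJ
Reaction B:
  Bonds broken (reactants):
    H-H: 3 × 452 = 1356
    N≡N: 1 × 935 = 935
    Σ(broken) = 2291 kJ
  Bonds formed (products):
    N-H: 6 × 405 = 2430
    Σ(formed) = 2430 kJ
  ΔH_B = 2291 − 2430 = −139 kJ
ΔH_A − ΔH_B = +161 kJ, so reaction B has the more negative ΔH; |ΔH_A − ΔH_B| = 161 kJ.

Reaction B, by 161 kJ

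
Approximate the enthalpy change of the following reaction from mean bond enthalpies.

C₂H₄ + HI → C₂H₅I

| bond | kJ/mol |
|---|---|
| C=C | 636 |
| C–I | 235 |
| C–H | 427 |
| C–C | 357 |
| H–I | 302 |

ΔH ≈ −81 kJ

Bonds broken (reactants):
  C–H: 4 × 427 = 1708
  C=C: 1 × 636 = 636
  H–I: 1 × 302 = 302
  Σ(broken) = 2646 kJ
Bonds formed (products):
  C–C: 1 × 357 = 357
  C–H: 5 × 427 = 2135
  C–I: 1 × 235 = 235
  Σ(formed) = 2727 kJ
ΔH = Σ(broken) − Σ(formed) = 2646 − 2727 = −81 kJ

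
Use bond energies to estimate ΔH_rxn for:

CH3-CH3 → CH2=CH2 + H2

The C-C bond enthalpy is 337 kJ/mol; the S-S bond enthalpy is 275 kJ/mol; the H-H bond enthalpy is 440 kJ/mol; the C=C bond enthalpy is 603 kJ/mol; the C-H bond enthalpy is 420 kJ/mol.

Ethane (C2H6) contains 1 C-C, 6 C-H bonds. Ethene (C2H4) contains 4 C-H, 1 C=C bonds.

ΔH ≈ +134 kJ

Bonds broken (reactants):
  C-C: 1 × 337 = 337
  C-H: 6 × 420 = 2520
  Σ(broken) = 2857 kJ
Bonds formed (products):
  C-H: 4 × 420 = 1680
  C=C: 1 × 603 = 603
  H-H: 1 × 440 = 440
  Σ(formed) = 2723 kJ
ΔH = Σ(broken) − Σ(formed) = 2857 − 2723 = +134 kJ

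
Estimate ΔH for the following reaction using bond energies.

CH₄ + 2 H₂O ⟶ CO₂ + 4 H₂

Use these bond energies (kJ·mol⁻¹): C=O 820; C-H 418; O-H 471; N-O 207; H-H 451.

ΔH ≈ +112 kJ

Bonds broken (reactants):
  C-H: 4 × 418 = 1672
  O-H: 4 × 471 = 1884
  Σ(broken) = 3556 kJ
Bonds formed (products):
  C=O: 2 × 820 = 1640
  H-H: 4 × 451 = 1804
  Σ(formed) = 3444 kJ
ΔH = Σ(broken) − Σ(formed) = 3556 − 3444 = +112 kJ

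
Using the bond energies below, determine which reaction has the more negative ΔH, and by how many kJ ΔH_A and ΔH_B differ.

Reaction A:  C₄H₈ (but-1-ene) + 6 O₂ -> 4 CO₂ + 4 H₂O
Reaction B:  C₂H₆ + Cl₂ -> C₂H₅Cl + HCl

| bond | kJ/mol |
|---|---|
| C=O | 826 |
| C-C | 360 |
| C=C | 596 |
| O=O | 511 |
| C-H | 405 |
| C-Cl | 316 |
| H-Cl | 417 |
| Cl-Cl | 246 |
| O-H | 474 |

Reaction A, by 2696 kJ

Reaction A:
  Bonds broken (reactants):
    C-C: 2 × 360 = 720
    C-H: 8 × 405 = 3240
    C=C: 1 × 596 = 596
    O=O: 6 × 511 = 3066
    Σ(broken) = 7622 kJ
  Bonds formed (products):
    C=O: 8 × 826 = 6608
    O-H: 8 × 474 = 3792
    Σ(formed) = 10400 kJ
  ΔH_A = 7622 − 10400 = −2778 kJ
Reaction B:
  Bonds broken (reactants):
    C-C: 1 × 360 = 360
    C-H: 6 × 405 = 2430
    Cl-Cl: 1 × 246 = 246
    Σ(broken) = 3036 kJ
  Bonds formed (products):
    C-C: 1 × 360 = 360
    C-Cl: 1 × 316 = 316
    C-H: 5 × 405 = 2025
    H-Cl: 1 × 417 = 417
    Σ(formed) = 3118 kJ
  ΔH_B = 3036 − 3118 = −82 kJ
ΔH_A − ΔH_B = −2696 kJ, so reaction A has the more negative ΔH; |ΔH_A − ΔH_B| = 2696 kJ.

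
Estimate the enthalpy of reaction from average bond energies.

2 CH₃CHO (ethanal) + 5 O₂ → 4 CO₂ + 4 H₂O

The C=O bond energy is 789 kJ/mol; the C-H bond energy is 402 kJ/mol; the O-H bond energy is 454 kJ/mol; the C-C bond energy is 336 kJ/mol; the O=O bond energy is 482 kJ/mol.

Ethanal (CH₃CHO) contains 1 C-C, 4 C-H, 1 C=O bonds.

Bonds broken (reactants):
  C-C: 2 × 336 = 672
  C-H: 8 × 402 = 3216
  C=O: 2 × 789 = 1578
  O=O: 5 × 482 = 2410
  Σ(broken) = 7876 kJ
Bonds formed (products):
  C=O: 8 × 789 = 6312
  O-H: 8 × 454 = 3632
  Σ(formed) = 9944 kJ
ΔH = Σ(broken) − Σ(formed) = 7876 − 9944 = −2068 kJ

ΔH ≈ −2068 kJ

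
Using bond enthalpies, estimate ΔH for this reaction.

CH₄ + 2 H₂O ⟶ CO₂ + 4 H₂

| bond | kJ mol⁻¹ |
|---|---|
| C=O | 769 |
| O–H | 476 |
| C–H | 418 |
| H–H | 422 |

ΔH ≈ +350 kJ

Bonds broken (reactants):
  C–H: 4 × 418 = 1672
  O–H: 4 × 476 = 1904
  Σ(broken) = 3576 kJ
Bonds formed (products):
  C=O: 2 × 769 = 1538
  H–H: 4 × 422 = 1688
  Σ(formed) = 3226 kJ
ΔH = Σ(broken) − Σ(formed) = 3576 − 3226 = +350 kJ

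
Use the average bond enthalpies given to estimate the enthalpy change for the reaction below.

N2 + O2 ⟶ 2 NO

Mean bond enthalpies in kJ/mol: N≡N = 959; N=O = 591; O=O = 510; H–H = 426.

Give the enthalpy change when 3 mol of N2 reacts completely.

Bonds broken (reactants):
  N≡N: 1 × 959 = 959
  O=O: 1 × 510 = 510
  Σ(broken) = 1469 kJ
Bonds formed (products):
  N=O: 2 × 591 = 1182
  Σ(formed) = 1182 kJ
ΔH = Σ(broken) − Σ(formed) = 1469 − 1182 = +287 kJ
For 3× the reaction as written: 3 × (+287) = +861 kJ

ΔH = +861 kJ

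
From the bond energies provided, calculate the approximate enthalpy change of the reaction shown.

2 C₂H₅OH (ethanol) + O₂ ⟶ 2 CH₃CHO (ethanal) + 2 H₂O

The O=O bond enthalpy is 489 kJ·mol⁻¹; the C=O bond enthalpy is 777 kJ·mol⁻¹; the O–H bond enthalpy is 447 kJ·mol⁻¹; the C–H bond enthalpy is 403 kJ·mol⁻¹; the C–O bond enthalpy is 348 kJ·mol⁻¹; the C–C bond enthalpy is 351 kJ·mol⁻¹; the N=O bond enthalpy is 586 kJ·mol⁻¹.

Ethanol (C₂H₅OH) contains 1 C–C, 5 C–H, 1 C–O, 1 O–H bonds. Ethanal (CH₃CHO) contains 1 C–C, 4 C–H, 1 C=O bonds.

Bonds broken (reactants):
  C–C: 2 × 351 = 702
  C–H: 10 × 403 = 4030
  C–O: 2 × 348 = 696
  O–H: 2 × 447 = 894
  O=O: 1 × 489 = 489
  Σ(broken) = 6811 kJ
Bonds formed (products):
  C–C: 2 × 351 = 702
  C–H: 8 × 403 = 3224
  C=O: 2 × 777 = 1554
  O–H: 4 × 447 = 1788
  Σ(formed) = 7268 kJ
ΔH = Σ(broken) − Σ(formed) = 6811 − 7268 = −457 kJ

ΔH ≈ −457 kJ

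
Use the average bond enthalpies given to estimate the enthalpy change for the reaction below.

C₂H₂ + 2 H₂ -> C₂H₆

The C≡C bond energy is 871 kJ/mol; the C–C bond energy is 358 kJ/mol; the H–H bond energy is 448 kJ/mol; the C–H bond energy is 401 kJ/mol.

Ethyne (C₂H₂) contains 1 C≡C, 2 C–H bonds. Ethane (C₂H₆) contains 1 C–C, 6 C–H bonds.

ΔH ≈ −195 kJ

Bonds broken (reactants):
  C≡C: 1 × 871 = 871
  C–H: 2 × 401 = 802
  H–H: 2 × 448 = 896
  Σ(broken) = 2569 kJ
Bonds formed (products):
  C–C: 1 × 358 = 358
  C–H: 6 × 401 = 2406
  Σ(formed) = 2764 kJ
ΔH = Σ(broken) − Σ(formed) = 2569 − 2764 = −195 kJ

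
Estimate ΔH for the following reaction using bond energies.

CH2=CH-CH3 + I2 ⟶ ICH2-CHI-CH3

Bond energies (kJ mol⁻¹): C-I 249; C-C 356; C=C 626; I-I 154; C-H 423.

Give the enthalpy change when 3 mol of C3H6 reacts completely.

ΔH = −222 kJ

Bonds broken (reactants):
  C-C: 1 × 356 = 356
  C-H: 6 × 423 = 2538
  C=C: 1 × 626 = 626
  I-I: 1 × 154 = 154
  Σ(broken) = 3674 kJ
Bonds formed (products):
  C-C: 2 × 356 = 712
  C-H: 6 × 423 = 2538
  C-I: 2 × 249 = 498
  Σ(formed) = 3748 kJ
ΔH = Σ(broken) − Σ(formed) = 3674 − 3748 = −74 kJ
For 3× the reaction as written: 3 × (−74) = −222 kJ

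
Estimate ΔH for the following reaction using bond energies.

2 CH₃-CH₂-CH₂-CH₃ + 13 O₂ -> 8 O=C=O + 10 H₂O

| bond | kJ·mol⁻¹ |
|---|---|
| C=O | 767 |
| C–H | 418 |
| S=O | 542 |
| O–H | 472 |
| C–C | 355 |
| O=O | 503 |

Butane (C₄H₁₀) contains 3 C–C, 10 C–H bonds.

Bonds broken (reactants):
  C–C: 6 × 355 = 2130
  C–H: 20 × 418 = 8360
  O=O: 13 × 503 = 6539
  Σ(broken) = 17029 kJ
Bonds formed (products):
  C=O: 16 × 767 = 12272
  O–H: 20 × 472 = 9440
  Σ(formed) = 21712 kJ
ΔH = Σ(broken) − Σ(formed) = 17029 − 21712 = −4683 kJ

ΔH ≈ −4683 kJ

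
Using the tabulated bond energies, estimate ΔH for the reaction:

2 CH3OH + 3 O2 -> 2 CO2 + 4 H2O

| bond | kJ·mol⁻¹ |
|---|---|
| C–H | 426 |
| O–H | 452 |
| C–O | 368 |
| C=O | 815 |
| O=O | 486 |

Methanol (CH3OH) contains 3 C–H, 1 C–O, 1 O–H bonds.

Bonds broken (reactants):
  C–H: 6 × 426 = 2556
  C–O: 2 × 368 = 736
  O–H: 2 × 452 = 904
  O=O: 3 × 486 = 1458
  Σ(broken) = 5654 kJ
Bonds formed (products):
  C=O: 4 × 815 = 3260
  O–H: 8 × 452 = 3616
  Σ(formed) = 6876 kJ
ΔH = Σ(broken) − Σ(formed) = 5654 − 6876 = −1222 kJ

ΔH ≈ −1222 kJ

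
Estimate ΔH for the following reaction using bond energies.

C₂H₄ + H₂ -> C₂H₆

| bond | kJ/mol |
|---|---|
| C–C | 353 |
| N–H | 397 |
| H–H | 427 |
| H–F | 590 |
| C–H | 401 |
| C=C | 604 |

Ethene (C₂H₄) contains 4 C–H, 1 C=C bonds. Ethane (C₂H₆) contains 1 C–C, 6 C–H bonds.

ΔH ≈ −124 kJ

Bonds broken (reactants):
  C–H: 4 × 401 = 1604
  C=C: 1 × 604 = 604
  H–H: 1 × 427 = 427
  Σ(broken) = 2635 kJ
Bonds formed (products):
  C–C: 1 × 353 = 353
  C–H: 6 × 401 = 2406
  Σ(formed) = 2759 kJ
ΔH = Σ(broken) − Σ(formed) = 2635 − 2759 = −124 kJ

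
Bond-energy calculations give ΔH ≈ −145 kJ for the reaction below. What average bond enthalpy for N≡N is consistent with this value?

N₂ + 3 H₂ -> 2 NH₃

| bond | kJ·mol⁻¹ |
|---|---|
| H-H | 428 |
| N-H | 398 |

D(N≡N) ≈ 959 kJ/mol

Let D be the N≡N bond energy.
Σ(broken) = 3×428 + 1×D = 1284 + D
Σ(formed) = 6×398 = 2388
ΔH = Σ(broken) − Σ(formed) = (1284 + D) − (2388) = −1104 + D
Setting this equal to −145 kJ gives D = 959 kJ/mol.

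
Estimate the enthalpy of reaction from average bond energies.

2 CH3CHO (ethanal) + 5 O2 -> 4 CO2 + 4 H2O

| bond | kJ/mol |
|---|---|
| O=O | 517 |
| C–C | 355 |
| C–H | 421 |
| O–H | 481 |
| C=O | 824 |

Bonds broken (reactants):
  C–C: 2 × 355 = 710
  C–H: 8 × 421 = 3368
  C=O: 2 × 824 = 1648
  O=O: 5 × 517 = 2585
  Σ(broken) = 8311 kJ
Bonds formed (products):
  C=O: 8 × 824 = 6592
  O–H: 8 × 481 = 3848
  Σ(formed) = 10440 kJ
ΔH = Σ(broken) − Σ(formed) = 8311 − 10440 = −2129 kJ

ΔH ≈ −2129 kJ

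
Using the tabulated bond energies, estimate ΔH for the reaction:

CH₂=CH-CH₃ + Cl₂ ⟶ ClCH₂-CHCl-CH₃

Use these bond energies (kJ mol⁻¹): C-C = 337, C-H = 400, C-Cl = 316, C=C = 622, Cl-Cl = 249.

ΔH ≈ −98 kJ

Bonds broken (reactants):
  C-C: 1 × 337 = 337
  C-H: 6 × 400 = 2400
  C=C: 1 × 622 = 622
  Cl-Cl: 1 × 249 = 249
  Σ(broken) = 3608 kJ
Bonds formed (products):
  C-C: 2 × 337 = 674
  C-Cl: 2 × 316 = 632
  C-H: 6 × 400 = 2400
  Σ(formed) = 3706 kJ
ΔH = Σ(broken) − Σ(formed) = 3608 − 3706 = −98 kJ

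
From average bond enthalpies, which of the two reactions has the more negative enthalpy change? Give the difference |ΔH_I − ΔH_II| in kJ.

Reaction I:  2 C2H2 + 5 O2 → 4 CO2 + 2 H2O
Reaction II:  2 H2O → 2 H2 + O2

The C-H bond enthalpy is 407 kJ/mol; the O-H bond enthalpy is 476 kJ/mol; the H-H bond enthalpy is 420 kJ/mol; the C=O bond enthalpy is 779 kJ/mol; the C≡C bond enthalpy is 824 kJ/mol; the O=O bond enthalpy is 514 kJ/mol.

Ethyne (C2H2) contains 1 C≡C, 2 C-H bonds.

Reaction I, by 2840 kJ

Reaction I:
  Bonds broken (reactants):
    C≡C: 2 × 824 = 1648
    C-H: 4 × 407 = 1628
    O=O: 5 × 514 = 2570
    Σ(broken) = 5846 kJ
  Bonds formed (products):
    C=O: 8 × 779 = 6232
    O-H: 4 × 476 = 1904
    Σ(formed) = 8136 kJ
  ΔH_I = 5846 − 8136 = −2290 kJ
Reaction II:
  Bonds broken (reactants):
    O-H: 4 × 476 = 1904
    Σ(broken) = 1904 kJ
  Bonds formed (products):
    H-H: 2 × 420 = 840
    O=O: 1 × 514 = 514
    Σ(formed) = 1354 kJ
  ΔH_II = 1904 − 1354 = +550 kJ
ΔH_I − ΔH_II = −2840 kJ, so reaction I has the more negative ΔH; |ΔH_I − ΔH_II| = 2840 kJ.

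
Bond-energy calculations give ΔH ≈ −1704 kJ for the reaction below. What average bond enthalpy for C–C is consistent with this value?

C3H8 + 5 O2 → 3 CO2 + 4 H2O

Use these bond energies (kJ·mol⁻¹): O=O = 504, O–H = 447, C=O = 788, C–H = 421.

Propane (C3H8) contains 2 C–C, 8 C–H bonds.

Let D be the C–C bond energy.
Σ(broken) = 2×D + 8×421 + 5×504 = 5888 + 2D
Σ(formed) = 6×788 + 8×447 = 8304
ΔH = Σ(broken) − Σ(formed) = (5888 + 2D) − (8304) = −2416 + 2D
Setting this equal to −1704 kJ gives 2D = 712, so D = 356 kJ/mol.

D(C–C) ≈ 356 kJ/mol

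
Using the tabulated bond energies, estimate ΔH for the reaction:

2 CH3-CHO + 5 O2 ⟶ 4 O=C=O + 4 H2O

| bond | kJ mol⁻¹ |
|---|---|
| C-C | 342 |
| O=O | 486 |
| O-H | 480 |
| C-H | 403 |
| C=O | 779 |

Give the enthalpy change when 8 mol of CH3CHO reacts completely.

Bonds broken (reactants):
  C-C: 2 × 342 = 684
  C-H: 8 × 403 = 3224
  C=O: 2 × 779 = 1558
  O=O: 5 × 486 = 2430
  Σ(broken) = 7896 kJ
Bonds formed (products):
  C=O: 8 × 779 = 6232
  O-H: 8 × 480 = 3840
  Σ(formed) = 10072 kJ
ΔH = Σ(broken) − Σ(formed) = 7896 − 10072 = −2176 kJ
For 4× the reaction as written: 4 × (−2176) = −8704 kJ

ΔH = −8704 kJ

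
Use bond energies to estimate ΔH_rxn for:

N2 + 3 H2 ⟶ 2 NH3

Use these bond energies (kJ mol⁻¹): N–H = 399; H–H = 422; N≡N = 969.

ΔH ≈ −159 kJ

Bonds broken (reactants):
  H–H: 3 × 422 = 1266
  N≡N: 1 × 969 = 969
  Σ(broken) = 2235 kJ
Bonds formed (products):
  N–H: 6 × 399 = 2394
  Σ(formed) = 2394 kJ
ΔH = Σ(broken) − Σ(formed) = 2235 − 2394 = −159 kJ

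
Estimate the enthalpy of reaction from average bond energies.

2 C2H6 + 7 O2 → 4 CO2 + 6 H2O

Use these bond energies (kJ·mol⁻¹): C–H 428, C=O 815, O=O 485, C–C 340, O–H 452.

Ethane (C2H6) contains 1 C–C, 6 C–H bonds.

Bonds broken (reactants):
  C–C: 2 × 340 = 680
  C–H: 12 × 428 = 5136
  O=O: 7 × 485 = 3395
  Σ(broken) = 9211 kJ
Bonds formed (products):
  C=O: 8 × 815 = 6520
  O–H: 12 × 452 = 5424
  Σ(formed) = 11944 kJ
ΔH = Σ(broken) − Σ(formed) = 9211 − 11944 = −2733 kJ

ΔH ≈ −2733 kJ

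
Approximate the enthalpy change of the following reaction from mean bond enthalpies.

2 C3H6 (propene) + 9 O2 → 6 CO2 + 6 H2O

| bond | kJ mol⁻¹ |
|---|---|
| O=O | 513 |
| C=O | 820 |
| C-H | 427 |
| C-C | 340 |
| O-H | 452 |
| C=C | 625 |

Bonds broken (reactants):
  C-C: 2 × 340 = 680
  C-H: 12 × 427 = 5124
  C=C: 2 × 625 = 1250
  O=O: 9 × 513 = 4617
  Σ(broken) = 11671 kJ
Bonds formed (products):
  C=O: 12 × 820 = 9840
  O-H: 12 × 452 = 5424
  Σ(formed) = 15264 kJ
ΔH = Σ(broken) − Σ(formed) = 11671 − 15264 = −3593 kJ

ΔH ≈ −3593 kJ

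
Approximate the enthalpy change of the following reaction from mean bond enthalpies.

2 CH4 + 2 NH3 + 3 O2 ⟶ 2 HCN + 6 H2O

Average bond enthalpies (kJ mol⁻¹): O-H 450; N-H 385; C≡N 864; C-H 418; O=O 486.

ΔH ≈ −852 kJ

Bonds broken (reactants):
  C-H: 8 × 418 = 3344
  N-H: 6 × 385 = 2310
  O=O: 3 × 486 = 1458
  Σ(broken) = 7112 kJ
Bonds formed (products):
  C≡N: 2 × 864 = 1728
  C-H: 2 × 418 = 836
  O-H: 12 × 450 = 5400
  Σ(formed) = 7964 kJ
ΔH = Σ(broken) − Σ(formed) = 7112 − 7964 = −852 kJ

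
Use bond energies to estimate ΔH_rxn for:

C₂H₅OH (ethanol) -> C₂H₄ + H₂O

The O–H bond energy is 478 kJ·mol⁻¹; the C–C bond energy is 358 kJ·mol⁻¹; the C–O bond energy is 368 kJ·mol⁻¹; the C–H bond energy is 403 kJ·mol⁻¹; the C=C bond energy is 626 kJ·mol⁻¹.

Bonds broken (reactants):
  C–C: 1 × 358 = 358
  C–H: 5 × 403 = 2015
  C–O: 1 × 368 = 368
  O–H: 1 × 478 = 478
  Σ(broken) = 3219 kJ
Bonds formed (products):
  C–H: 4 × 403 = 1612
  C=C: 1 × 626 = 626
  O–H: 2 × 478 = 956
  Σ(formed) = 3194 kJ
ΔH = Σ(broken) − Σ(formed) = 3219 − 3194 = +25 kJ

ΔH ≈ +25 kJ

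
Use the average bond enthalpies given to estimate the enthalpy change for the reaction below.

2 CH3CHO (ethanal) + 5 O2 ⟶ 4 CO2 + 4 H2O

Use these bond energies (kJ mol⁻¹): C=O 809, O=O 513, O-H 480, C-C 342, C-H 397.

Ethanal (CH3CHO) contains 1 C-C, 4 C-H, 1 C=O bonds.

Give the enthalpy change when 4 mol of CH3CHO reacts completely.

Bonds broken (reactants):
  C-C: 2 × 342 = 684
  C-H: 8 × 397 = 3176
  C=O: 2 × 809 = 1618
  O=O: 5 × 513 = 2565
  Σ(broken) = 8043 kJ
Bonds formed (products):
  C=O: 8 × 809 = 6472
  O-H: 8 × 480 = 3840
  Σ(formed) = 10312 kJ
ΔH = Σ(broken) − Σ(formed) = 8043 − 10312 = −2269 kJ
For 2× the reaction as written: 2 × (−2269) = −4538 kJ

ΔH = −4538 kJ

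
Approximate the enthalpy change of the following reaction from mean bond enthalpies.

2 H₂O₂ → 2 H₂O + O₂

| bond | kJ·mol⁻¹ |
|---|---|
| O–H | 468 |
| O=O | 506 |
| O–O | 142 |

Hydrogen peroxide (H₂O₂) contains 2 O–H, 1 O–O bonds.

ΔH ≈ −222 kJ

Bonds broken (reactants):
  O–H: 4 × 468 = 1872
  O–O: 2 × 142 = 284
  Σ(broken) = 2156 kJ
Bonds formed (products):
  O–H: 4 × 468 = 1872
  O=O: 1 × 506 = 506
  Σ(formed) = 2378 kJ
ΔH = Σ(broken) − Σ(formed) = 2156 − 2378 = −222 kJ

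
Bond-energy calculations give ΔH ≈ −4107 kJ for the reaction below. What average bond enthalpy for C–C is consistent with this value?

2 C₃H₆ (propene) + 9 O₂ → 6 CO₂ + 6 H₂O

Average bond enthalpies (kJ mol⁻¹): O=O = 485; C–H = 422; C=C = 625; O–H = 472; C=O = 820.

Let D be the C–C bond energy.
Σ(broken) = 2×D + 12×422 + 2×625 + 9×485 = 10679 + 2D
Σ(formed) = 12×820 + 12×472 = 15504
ΔH = Σ(broken) − Σ(formed) = (10679 + 2D) − (15504) = −4825 + 2D
Setting this equal to −4107 kJ gives 2D = 718, so D = 359 kJ/mol.

D(C–C) ≈ 359 kJ/mol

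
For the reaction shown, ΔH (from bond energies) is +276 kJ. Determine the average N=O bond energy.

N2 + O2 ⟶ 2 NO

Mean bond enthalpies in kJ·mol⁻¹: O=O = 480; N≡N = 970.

Let D be the N=O bond energy.
Σ(broken) = 1×970 + 1×480 = 1450
Σ(formed) = 2×D = 2D
ΔH = Σ(broken) − Σ(formed) = (1450) − (2D) = +1450 − 2D
Setting this equal to +276 kJ gives 2D = 1174, so D = 587 kJ/mol.

D(N=O) ≈ 587 kJ/mol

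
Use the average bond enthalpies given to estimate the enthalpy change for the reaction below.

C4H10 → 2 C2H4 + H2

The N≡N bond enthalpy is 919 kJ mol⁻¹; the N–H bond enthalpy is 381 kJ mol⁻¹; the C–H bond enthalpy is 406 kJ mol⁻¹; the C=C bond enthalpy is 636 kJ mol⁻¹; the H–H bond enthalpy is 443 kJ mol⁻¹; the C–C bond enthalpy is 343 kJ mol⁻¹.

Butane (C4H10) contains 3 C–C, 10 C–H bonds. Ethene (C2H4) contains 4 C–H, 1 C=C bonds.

ΔH ≈ +126 kJ

Bonds broken (reactants):
  C–C: 3 × 343 = 1029
  C–H: 10 × 406 = 4060
  Σ(broken) = 5089 kJ
Bonds formed (products):
  C–H: 8 × 406 = 3248
  C=C: 2 × 636 = 1272
  H–H: 1 × 443 = 443
  Σ(formed) = 4963 kJ
ΔH = Σ(broken) − Σ(formed) = 5089 − 4963 = +126 kJ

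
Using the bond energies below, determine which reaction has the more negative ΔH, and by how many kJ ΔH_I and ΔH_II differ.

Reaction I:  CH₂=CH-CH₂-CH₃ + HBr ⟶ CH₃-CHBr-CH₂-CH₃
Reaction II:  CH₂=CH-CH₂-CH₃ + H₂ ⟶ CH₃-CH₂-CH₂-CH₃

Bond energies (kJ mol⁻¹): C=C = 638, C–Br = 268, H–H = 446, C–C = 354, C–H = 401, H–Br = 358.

Reaction I:
  Bonds broken (reactants):
    C–C: 2 × 354 = 708
    C–H: 8 × 401 = 3208
    C=C: 1 × 638 = 638
    H–Br: 1 × 358 = 358
    Σ(broken) = 4912 kJ
  Bonds formed (products):
    C–Br: 1 × 268 = 268
    C–C: 3 × 354 = 1062
    C–H: 9 × 401 = 3609
    Σ(formed) = 4939 kJ
  ΔH_I = 4912 − 4939 = −27 kJ
Reaction II:
  Bonds broken (reactants):
    C–C: 2 × 354 = 708
    C–H: 8 × 401 = 3208
    C=C: 1 × 638 = 638
    H–H: 1 × 446 = 446
    Σ(broken) = 5000 kJ
  Bonds formed (products):
    C–C: 3 × 354 = 1062
    C–H: 10 × 401 = 4010
    Σ(formed) = 5072 kJ
  ΔH_II = 5000 − 5072 = −72 kJ
ΔH_I − ΔH_II = +45 kJ, so reaction II has the more negative ΔH; |ΔH_I − ΔH_II| = 45 kJ.

Reaction II, by 45 kJ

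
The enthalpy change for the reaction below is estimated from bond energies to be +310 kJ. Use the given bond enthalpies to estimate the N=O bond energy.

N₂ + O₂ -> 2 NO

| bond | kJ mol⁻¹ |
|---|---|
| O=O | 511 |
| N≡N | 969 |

Let D be the N=O bond energy.
Σ(broken) = 1×969 + 1×511 = 1480
Σ(formed) = 2×D = 2D
ΔH = Σ(broken) − Σ(formed) = (1480) − (2D) = +1480 − 2D
Setting this equal to +310 kJ gives 2D = 1170, so D = 585 kJ/mol.

D(N=O) ≈ 585 kJ/mol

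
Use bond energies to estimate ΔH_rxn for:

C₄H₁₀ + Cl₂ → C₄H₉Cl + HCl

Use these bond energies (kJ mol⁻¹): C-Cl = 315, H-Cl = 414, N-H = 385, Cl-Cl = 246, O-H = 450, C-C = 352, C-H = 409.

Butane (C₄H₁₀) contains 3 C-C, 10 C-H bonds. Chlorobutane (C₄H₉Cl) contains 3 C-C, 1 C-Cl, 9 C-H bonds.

ΔH ≈ −74 kJ

Bonds broken (reactants):
  C-C: 3 × 352 = 1056
  C-H: 10 × 409 = 4090
  Cl-Cl: 1 × 246 = 246
  Σ(broken) = 5392 kJ
Bonds formed (products):
  C-C: 3 × 352 = 1056
  C-Cl: 1 × 315 = 315
  C-H: 9 × 409 = 3681
  H-Cl: 1 × 414 = 414
  Σ(formed) = 5466 kJ
ΔH = Σ(broken) − Σ(formed) = 5392 − 5466 = −74 kJ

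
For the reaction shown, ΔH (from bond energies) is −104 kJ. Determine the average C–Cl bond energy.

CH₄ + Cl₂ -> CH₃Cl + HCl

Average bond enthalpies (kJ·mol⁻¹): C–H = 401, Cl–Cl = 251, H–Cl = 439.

Let D be the C–Cl bond energy.
Σ(broken) = 4×401 + 1×251 = 1855
Σ(formed) = 1×D + 3×401 + 1×439 = 1642 + D
ΔH = Σ(broken) − Σ(formed) = (1855) − (1642 + D) = +213 − D
Setting this equal to −104 kJ gives D = 317 kJ/mol.

D(C–Cl) ≈ 317 kJ/mol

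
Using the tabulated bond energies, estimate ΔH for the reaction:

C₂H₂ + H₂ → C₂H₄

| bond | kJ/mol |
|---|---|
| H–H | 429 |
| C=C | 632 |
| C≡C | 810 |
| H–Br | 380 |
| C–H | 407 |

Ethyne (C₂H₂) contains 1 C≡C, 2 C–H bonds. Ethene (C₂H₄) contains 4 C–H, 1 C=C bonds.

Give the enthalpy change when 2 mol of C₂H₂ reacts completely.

ΔH = −414 kJ

Bonds broken (reactants):
  C≡C: 1 × 810 = 810
  C–H: 2 × 407 = 814
  H–H: 1 × 429 = 429
  Σ(broken) = 2053 kJ
Bonds formed (products):
  C–H: 4 × 407 = 1628
  C=C: 1 × 632 = 632
  Σ(formed) = 2260 kJ
ΔH = Σ(broken) − Σ(formed) = 2053 − 2260 = −207 kJ
For 2× the reaction as written: 2 × (−207) = −414 kJ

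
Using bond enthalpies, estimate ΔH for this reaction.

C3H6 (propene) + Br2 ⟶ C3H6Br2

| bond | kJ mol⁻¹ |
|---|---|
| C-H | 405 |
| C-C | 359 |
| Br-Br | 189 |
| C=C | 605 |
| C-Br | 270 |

Bonds broken (reactants):
  Br-Br: 1 × 189 = 189
  C-C: 1 × 359 = 359
  C-H: 6 × 405 = 2430
  C=C: 1 × 605 = 605
  Σ(broken) = 3583 kJ
Bonds formed (products):
  C-Br: 2 × 270 = 540
  C-C: 2 × 359 = 718
  C-H: 6 × 405 = 2430
  Σ(formed) = 3688 kJ
ΔH = Σ(broken) − Σ(formed) = 3583 − 3688 = −105 kJ

ΔH ≈ −105 kJ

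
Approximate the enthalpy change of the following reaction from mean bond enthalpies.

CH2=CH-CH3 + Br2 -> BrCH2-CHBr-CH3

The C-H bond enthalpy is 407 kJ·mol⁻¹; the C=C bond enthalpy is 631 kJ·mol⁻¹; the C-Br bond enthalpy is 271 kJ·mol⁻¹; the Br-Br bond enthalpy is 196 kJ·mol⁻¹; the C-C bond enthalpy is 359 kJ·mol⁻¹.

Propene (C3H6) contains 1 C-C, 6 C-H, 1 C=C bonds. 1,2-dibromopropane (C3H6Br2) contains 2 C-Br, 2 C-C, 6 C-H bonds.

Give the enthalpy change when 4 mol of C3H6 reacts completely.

ΔH = −296 kJ

Bonds broken (reactants):
  Br-Br: 1 × 196 = 196
  C-C: 1 × 359 = 359
  C-H: 6 × 407 = 2442
  C=C: 1 × 631 = 631
  Σ(broken) = 3628 kJ
Bonds formed (products):
  C-Br: 2 × 271 = 542
  C-C: 2 × 359 = 718
  C-H: 6 × 407 = 2442
  Σ(formed) = 3702 kJ
ΔH = Σ(broken) − Σ(formed) = 3628 − 3702 = −74 kJ
For 4× the reaction as written: 4 × (−74) = −296 kJ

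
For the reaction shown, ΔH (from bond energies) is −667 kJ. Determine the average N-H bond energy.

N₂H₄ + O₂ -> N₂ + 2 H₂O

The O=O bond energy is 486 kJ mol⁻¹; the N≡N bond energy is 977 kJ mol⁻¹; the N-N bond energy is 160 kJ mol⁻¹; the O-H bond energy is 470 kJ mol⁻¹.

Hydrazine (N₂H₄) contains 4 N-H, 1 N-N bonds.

D(N-H) ≈ 386 kJ/mol

Let D be the N-H bond energy.
Σ(broken) = 4×D + 1×160 + 1×486 = 646 + 4D
Σ(formed) = 1×977 + 4×470 = 2857
ΔH = Σ(broken) − Σ(formed) = (646 + 4D) − (2857) = −2211 + 4D
Setting this equal to −667 kJ gives 4D = 1544, so D = 386 kJ/mol.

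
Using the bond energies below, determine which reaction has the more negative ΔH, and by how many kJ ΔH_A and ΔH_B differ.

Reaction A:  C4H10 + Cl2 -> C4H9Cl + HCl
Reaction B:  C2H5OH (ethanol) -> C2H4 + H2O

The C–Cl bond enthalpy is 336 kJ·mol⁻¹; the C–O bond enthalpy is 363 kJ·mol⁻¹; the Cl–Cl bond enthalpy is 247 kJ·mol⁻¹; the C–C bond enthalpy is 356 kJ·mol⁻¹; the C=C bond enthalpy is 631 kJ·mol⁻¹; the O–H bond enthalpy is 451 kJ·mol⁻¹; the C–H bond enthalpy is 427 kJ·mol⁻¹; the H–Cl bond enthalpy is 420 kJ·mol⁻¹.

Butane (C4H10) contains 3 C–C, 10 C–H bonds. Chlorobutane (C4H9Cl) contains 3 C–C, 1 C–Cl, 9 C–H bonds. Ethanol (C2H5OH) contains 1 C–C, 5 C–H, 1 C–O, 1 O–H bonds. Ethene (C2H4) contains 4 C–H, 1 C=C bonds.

Reaction A, by 146 kJ

Reaction A:
  Bonds broken (reactants):
    C–C: 3 × 356 = 1068
    C–H: 10 × 427 = 4270
    Cl–Cl: 1 × 247 = 247
    Σ(broken) = 5585 kJ
  Bonds formed (products):
    C–C: 3 × 356 = 1068
    C–Cl: 1 × 336 = 336
    C–H: 9 × 427 = 3843
    H–Cl: 1 × 420 = 420
    Σ(formed) = 5667 kJ
  ΔH_A = 5585 − 5667 = −82 kJ
Reaction B:
  Bonds broken (reactants):
    C–C: 1 × 356 = 356
    C–H: 5 × 427 = 2135
    C–O: 1 × 363 = 363
    O–H: 1 × 451 = 451
    Σ(broken) = 3305 kJ
  Bonds formed (products):
    C–H: 4 × 427 = 1708
    C=C: 1 × 631 = 631
    O–H: 2 × 451 = 902
    Σ(formed) = 3241 kJ
  ΔH_B = 3305 − 3241 = +64 kJ
ΔH_A − ΔH_B = −146 kJ, so reaction A has the more negative ΔH; |ΔH_A − ΔH_B| = 146 kJ.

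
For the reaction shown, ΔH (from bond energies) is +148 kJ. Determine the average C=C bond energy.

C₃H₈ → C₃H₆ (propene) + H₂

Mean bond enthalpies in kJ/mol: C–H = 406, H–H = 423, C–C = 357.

D(C=C) ≈ 598 kJ/mol

Let D be the C=C bond energy.
Σ(broken) = 2×357 + 8×406 = 3962
Σ(formed) = 1×357 + 6×406 + 1×D + 1×423 = 3216 + D
ΔH = Σ(broken) − Σ(formed) = (3962) − (3216 + D) = +746 − D
Setting this equal to +148 kJ gives D = 598 kJ/mol.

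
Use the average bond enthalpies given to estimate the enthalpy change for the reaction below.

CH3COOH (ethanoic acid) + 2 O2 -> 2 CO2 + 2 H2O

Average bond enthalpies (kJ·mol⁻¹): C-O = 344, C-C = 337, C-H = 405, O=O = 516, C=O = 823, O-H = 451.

ΔH ≈ −894 kJ

Bonds broken (reactants):
  C-C: 1 × 337 = 337
  C-H: 3 × 405 = 1215
  C-O: 1 × 344 = 344
  C=O: 1 × 823 = 823
  O-H: 1 × 451 = 451
  O=O: 2 × 516 = 1032
  Σ(broken) = 4202 kJ
Bonds formed (products):
  C=O: 4 × 823 = 3292
  O-H: 4 × 451 = 1804
  Σ(formed) = 5096 kJ
ΔH = Σ(broken) − Σ(formed) = 4202 − 5096 = −894 kJ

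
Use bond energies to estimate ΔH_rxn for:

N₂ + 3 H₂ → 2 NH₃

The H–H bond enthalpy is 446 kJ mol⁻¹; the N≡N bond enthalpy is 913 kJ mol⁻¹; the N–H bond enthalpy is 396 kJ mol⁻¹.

ΔH ≈ −125 kJ

Bonds broken (reactants):
  H–H: 3 × 446 = 1338
  N≡N: 1 × 913 = 913
  Σ(broken) = 2251 kJ
Bonds formed (products):
  N–H: 6 × 396 = 2376
  Σ(formed) = 2376 kJ
ΔH = Σ(broken) − Σ(formed) = 2251 − 2376 = −125 kJ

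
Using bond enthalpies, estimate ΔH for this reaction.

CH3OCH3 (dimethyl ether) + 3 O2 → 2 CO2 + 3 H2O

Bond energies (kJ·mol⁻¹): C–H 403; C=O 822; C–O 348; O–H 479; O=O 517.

Bonds broken (reactants):
  C–H: 6 × 403 = 2418
  C–O: 2 × 348 = 696
  O=O: 3 × 517 = 1551
  Σ(broken) = 4665 kJ
Bonds formed (products):
  C=O: 4 × 822 = 3288
  O–H: 6 × 479 = 2874
  Σ(formed) = 6162 kJ
ΔH = Σ(broken) − Σ(formed) = 4665 − 6162 = −1497 kJ

ΔH ≈ −1497 kJ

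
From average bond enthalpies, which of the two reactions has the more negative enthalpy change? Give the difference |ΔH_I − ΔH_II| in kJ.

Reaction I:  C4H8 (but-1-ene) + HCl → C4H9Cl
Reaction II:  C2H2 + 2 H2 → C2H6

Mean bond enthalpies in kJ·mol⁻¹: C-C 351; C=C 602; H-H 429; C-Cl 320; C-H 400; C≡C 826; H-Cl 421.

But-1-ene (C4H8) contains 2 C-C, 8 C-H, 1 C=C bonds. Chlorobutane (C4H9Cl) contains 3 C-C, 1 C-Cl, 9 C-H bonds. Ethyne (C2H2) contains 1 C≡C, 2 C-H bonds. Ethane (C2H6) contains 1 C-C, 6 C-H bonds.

Reaction I:
  Bonds broken (reactants):
    C-C: 2 × 351 = 702
    C-H: 8 × 400 = 3200
    C=C: 1 × 602 = 602
    H-Cl: 1 × 421 = 421
    Σ(broken) = 4925 kJ
  Bonds formed (products):
    C-C: 3 × 351 = 1053
    C-Cl: 1 × 320 = 320
    C-H: 9 × 400 = 3600
    Σ(formed) = 4973 kJ
  ΔH_I = 4925 − 4973 = −48 kJ
Reaction II:
  Bonds broken (reactants):
    C≡C: 1 × 826 = 826
    C-H: 2 × 400 = 800
    H-H: 2 × 429 = 858
    Σ(broken) = 2484 kJ
  Bonds formed (products):
    C-C: 1 × 351 = 351
    C-H: 6 × 400 = 2400
    Σ(formed) = 2751 kJ
  ΔH_II = 2484 − 2751 = −267 kJ
ΔH_I − ΔH_II = +219 kJ, so reaction II has the more negative ΔH; |ΔH_I − ΔH_II| = 219 kJ.

Reaction II, by 219 kJ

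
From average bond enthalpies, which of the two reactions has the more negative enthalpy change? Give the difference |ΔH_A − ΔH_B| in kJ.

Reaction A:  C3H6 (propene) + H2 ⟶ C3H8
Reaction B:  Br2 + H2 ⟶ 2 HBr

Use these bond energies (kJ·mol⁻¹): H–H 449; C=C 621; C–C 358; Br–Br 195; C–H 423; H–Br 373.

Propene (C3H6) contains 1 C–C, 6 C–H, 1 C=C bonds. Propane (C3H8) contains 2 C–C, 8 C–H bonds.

Reaction A:
  Bonds broken (reactants):
    C–C: 1 × 358 = 358
    C–H: 6 × 423 = 2538
    C=C: 1 × 621 = 621
    H–H: 1 × 449 = 449
    Σ(broken) = 3966 kJ
  Bonds formed (products):
    C–C: 2 × 358 = 716
    C–H: 8 × 423 = 3384
    Σ(formed) = 4100 kJ
  ΔH_A = 3966 − 4100 = −134 kJ
Reaction B:
  Bonds broken (reactants):
    Br–Br: 1 × 195 = 195
    H–H: 1 × 449 = 449
    Σ(broken) = 644 kJ
  Bonds formed (products):
    H–Br: 2 × 373 = 746
    Σ(formed) = 746 kJ
  ΔH_B = 644 − 746 = −102 kJ
ΔH_A − ΔH_B = −32 kJ, so reaction A has the more negative ΔH; |ΔH_A − ΔH_B| = 32 kJ.

Reaction A, by 32 kJ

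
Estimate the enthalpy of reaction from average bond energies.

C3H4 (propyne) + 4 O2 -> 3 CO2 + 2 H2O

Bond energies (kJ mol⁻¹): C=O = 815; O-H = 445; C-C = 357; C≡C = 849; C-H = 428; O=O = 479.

ΔH ≈ −1836 kJ

Bonds broken (reactants):
  C≡C: 1 × 849 = 849
  C-C: 1 × 357 = 357
  C-H: 4 × 428 = 1712
  O=O: 4 × 479 = 1916
  Σ(broken) = 4834 kJ
Bonds formed (products):
  C=O: 6 × 815 = 4890
  O-H: 4 × 445 = 1780
  Σ(formed) = 6670 kJ
ΔH = Σ(broken) − Σ(formed) = 4834 − 6670 = −1836 kJ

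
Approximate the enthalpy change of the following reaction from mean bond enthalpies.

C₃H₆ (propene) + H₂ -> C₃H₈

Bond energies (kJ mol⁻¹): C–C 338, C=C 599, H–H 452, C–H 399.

Bonds broken (reactants):
  C–C: 1 × 338 = 338
  C–H: 6 × 399 = 2394
  C=C: 1 × 599 = 599
  H–H: 1 × 452 = 452
  Σ(broken) = 3783 kJ
Bonds formed (products):
  C–C: 2 × 338 = 676
  C–H: 8 × 399 = 3192
  Σ(formed) = 3868 kJ
ΔH = Σ(broken) − Σ(formed) = 3783 − 3868 = −85 kJ

ΔH ≈ −85 kJ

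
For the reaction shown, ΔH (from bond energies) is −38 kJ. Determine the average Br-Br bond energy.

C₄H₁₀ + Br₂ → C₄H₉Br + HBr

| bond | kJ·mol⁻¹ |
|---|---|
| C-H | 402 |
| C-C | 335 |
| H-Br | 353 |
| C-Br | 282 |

D(Br-Br) ≈ 195 kJ/mol

Let D be the Br-Br bond energy.
Σ(broken) = 1×D + 3×335 + 10×402 = 5025 + D
Σ(formed) = 1×282 + 3×335 + 9×402 + 1×353 = 5258
ΔH = Σ(broken) − Σ(formed) = (5025 + D) − (5258) = −233 + D
Setting this equal to −38 kJ gives D = 195 kJ/mol.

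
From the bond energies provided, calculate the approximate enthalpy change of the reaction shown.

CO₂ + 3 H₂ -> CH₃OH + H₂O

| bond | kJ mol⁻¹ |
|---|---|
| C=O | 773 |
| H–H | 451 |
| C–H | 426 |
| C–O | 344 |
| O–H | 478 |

Bonds broken (reactants):
  C=O: 2 × 773 = 1546
  H–H: 3 × 451 = 1353
  Σ(broken) = 2899 kJ
Bonds formed (products):
  C–H: 3 × 426 = 1278
  C–O: 1 × 344 = 344
  O–H: 3 × 478 = 1434
  Σ(formed) = 3056 kJ
ΔH = Σ(broken) − Σ(formed) = 2899 − 3056 = −157 kJ

ΔH ≈ −157 kJ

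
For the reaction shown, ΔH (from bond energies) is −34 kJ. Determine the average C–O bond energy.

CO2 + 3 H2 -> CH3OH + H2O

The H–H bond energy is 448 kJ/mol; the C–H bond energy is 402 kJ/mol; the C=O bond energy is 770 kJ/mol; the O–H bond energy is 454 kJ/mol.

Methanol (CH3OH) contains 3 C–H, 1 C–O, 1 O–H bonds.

Let D be the C–O bond energy.
Σ(broken) = 2×770 + 3×448 = 2884
Σ(formed) = 3×402 + 1×D + 3×454 = 2568 + D
ΔH = Σ(broken) − Σ(formed) = (2884) − (2568 + D) = +316 − D
Setting this equal to −34 kJ gives D = 350 kJ/mol.

D(C–O) ≈ 350 kJ/mol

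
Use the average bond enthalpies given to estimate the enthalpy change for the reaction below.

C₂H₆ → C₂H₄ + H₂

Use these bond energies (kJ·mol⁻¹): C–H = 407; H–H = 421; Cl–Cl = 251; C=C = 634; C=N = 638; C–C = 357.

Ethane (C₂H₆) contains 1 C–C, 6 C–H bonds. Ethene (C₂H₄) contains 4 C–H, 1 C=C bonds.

ΔH ≈ +116 kJ

Bonds broken (reactants):
  C–C: 1 × 357 = 357
  C–H: 6 × 407 = 2442
  Σ(broken) = 2799 kJ
Bonds formed (products):
  C–H: 4 × 407 = 1628
  C=C: 1 × 634 = 634
  H–H: 1 × 421 = 421
  Σ(formed) = 2683 kJ
ΔH = Σ(broken) − Σ(formed) = 2799 − 2683 = +116 kJ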